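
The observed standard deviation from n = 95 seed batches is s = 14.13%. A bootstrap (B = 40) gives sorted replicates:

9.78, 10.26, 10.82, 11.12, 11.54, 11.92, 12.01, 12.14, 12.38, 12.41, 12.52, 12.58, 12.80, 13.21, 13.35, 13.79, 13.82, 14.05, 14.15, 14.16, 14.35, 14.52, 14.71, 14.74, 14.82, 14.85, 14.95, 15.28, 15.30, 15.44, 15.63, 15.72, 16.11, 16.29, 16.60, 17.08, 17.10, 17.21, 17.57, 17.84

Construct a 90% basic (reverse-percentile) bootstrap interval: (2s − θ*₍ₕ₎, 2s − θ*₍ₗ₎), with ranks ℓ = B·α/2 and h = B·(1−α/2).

(11.05, 18.00)

Percentile endpoints at ranks 2 and 38: θ*₍2₎ = 10.26, θ*₍38₎ = 17.21.
Basic interval reflects these around s:
  lower = 2 × 14.13 − 17.21 = 11.05
  upper = 2 × 14.13 − 10.26 = 18.00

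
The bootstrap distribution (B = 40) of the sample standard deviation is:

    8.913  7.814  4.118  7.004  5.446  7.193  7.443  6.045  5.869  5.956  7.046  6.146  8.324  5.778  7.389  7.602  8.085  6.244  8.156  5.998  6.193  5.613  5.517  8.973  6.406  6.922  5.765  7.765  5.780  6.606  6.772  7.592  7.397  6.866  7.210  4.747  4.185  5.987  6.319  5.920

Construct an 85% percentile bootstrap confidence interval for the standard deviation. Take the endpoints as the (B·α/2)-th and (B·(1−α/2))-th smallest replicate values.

(4.747, 8.156)

Sorted replicates: 4.118, 4.185, 4.747, 5.446, 5.517, 5.613, 5.765, 5.778, 5.780, 5.869, 5.920, 5.956, 5.987, 5.998, 6.045, 6.146, 6.193, 6.244, 6.319, 6.406, 6.606, 6.772, 6.866, 6.922, 7.004, 7.046, 7.193, 7.210, 7.389, 7.397, 7.443, 7.592, 7.602, 7.765, 7.814, 8.085, 8.156, 8.324, 8.913, 8.973
α = 0.15; lower rank = 40 × 0.075 = 3; upper rank = 40 × 0.925 = 37.
The 3rd smallest replicate is 4.747; the 37th is 8.156.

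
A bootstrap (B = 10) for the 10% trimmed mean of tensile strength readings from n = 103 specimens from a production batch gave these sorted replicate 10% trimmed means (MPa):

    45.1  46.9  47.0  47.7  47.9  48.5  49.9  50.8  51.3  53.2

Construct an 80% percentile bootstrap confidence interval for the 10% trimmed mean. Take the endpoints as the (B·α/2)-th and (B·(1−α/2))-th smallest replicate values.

(45.1, 51.3)

α = 0.20; lower rank = 10 × 0.100 = 1; upper rank = 10 × 0.900 = 9.
The 1st smallest replicate is 45.1; the 9th is 51.3.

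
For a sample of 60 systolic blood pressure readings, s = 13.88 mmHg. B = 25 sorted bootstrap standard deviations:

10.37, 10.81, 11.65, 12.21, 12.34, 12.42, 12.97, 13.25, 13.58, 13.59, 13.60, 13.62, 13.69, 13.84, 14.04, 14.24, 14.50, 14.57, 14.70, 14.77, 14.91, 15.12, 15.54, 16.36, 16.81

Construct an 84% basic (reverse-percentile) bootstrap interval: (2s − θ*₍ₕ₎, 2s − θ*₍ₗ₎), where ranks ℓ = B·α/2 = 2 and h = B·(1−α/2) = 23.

Percentile endpoints at ranks 2 and 23: θ*₍2₎ = 10.81, θ*₍23₎ = 15.54.
Basic interval reflects these around s:
  lower = 2 × 13.88 − 15.54 = 12.22
  upper = 2 × 13.88 − 10.81 = 16.95

(12.22, 16.95)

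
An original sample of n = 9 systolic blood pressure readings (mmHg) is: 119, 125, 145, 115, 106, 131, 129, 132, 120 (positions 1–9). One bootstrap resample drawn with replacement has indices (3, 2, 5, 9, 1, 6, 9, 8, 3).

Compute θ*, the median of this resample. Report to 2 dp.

Resample values: 145, 125, 106, 120, 119, 131, 120, 132, 145.
Sorted: 106, 119, 120, 120, 125, 131, 132, 145, 145
Median = middle value = 125.00

θ* = 125.00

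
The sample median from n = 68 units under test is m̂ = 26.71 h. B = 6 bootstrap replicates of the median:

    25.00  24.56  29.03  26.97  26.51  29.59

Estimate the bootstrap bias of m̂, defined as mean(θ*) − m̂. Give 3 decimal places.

bias = +0.233

mean(θ*) = (25.00 + 24.56 + 29.03 + 26.97 + 26.51 + 29.59) / 6 = 26.9433
bias = 26.9433 − 26.71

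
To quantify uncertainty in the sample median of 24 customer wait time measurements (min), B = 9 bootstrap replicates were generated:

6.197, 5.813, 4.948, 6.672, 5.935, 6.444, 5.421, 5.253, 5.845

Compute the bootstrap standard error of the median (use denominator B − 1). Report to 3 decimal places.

SE* = 0.560

Bootstrap SE is the standard deviation of the 9 replicate medians.
Mean of replicates: (6.197 + 5.813 + 4.948 + 6.672 + 5.935 + 6.444 + 5.421 + 5.253 + 5.845) / 9 = 52.5280 / 9 = 5.8364
Sum of squared deviations: (+0.3606)² + (−0.0234)² + (−0.8884)² + (+0.8356)² + (+0.0986)² + (+0.6076)² + (−0.4154)² + (−0.5834)² + (+0.0086)² = 2.5099
Variance = 2.5099 / 8 = 0.3137
SE* = √0.3137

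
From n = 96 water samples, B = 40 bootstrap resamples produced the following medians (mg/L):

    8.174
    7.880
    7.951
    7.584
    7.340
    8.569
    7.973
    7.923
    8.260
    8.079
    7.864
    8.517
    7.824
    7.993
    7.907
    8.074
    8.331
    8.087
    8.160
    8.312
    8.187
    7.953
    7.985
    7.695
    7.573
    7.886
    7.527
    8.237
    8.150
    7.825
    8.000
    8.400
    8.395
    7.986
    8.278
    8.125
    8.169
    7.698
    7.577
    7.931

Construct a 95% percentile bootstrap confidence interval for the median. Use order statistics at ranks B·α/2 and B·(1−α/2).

Sorted replicates: 7.340, 7.527, 7.573, 7.577, 7.584, 7.695, 7.698, 7.824, 7.825, 7.864, 7.880, 7.886, 7.907, 7.923, 7.931, 7.951, 7.953, 7.973, 7.985, 7.986, 7.993, 8.000, 8.074, 8.079, 8.087, 8.125, 8.150, 8.160, 8.169, 8.174, 8.187, 8.237, 8.260, 8.278, 8.312, 8.331, 8.395, 8.400, 8.517, 8.569
α = 0.05; lower rank = 40 × 0.025 = 1; upper rank = 40 × 0.975 = 39.
The 1st smallest replicate is 7.340; the 39th is 8.517.

(7.340, 8.517)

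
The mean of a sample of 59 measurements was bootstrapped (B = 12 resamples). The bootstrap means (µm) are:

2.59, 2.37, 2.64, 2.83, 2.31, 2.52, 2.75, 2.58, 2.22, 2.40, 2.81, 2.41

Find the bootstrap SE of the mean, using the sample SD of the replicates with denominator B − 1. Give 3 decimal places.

Bootstrap SE is the standard deviation of the 12 replicate means.
Mean of replicates: (2.59 + 2.37 + 2.64 + 2.83 + 2.31 + 2.52 + 2.75 + 2.58 + 2.22 + 2.40 + 2.81 + 2.41) / 12 = 30.4300 / 12 = 2.5358
Sum of squared deviations: (+0.0542)² + (−0.1658)² + (+0.1042)² + (+0.2942)² + (−0.2258)² + (−0.0158)² + (+0.2142)² + (+0.0442)² + (−0.3158)² + (−0.1358)² + (+0.2742)² + (−0.1258)² = 0.4361
Variance = 0.4361 / 11 = 0.0396
SE* = √0.0396

SE* = 0.199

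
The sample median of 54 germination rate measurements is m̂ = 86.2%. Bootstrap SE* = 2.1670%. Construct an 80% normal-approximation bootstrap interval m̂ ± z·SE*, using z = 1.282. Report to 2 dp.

(83.42, 88.98)

Margin = 1.282 × 2.1670 = 2.778
Interval: 86.2 ± 2.778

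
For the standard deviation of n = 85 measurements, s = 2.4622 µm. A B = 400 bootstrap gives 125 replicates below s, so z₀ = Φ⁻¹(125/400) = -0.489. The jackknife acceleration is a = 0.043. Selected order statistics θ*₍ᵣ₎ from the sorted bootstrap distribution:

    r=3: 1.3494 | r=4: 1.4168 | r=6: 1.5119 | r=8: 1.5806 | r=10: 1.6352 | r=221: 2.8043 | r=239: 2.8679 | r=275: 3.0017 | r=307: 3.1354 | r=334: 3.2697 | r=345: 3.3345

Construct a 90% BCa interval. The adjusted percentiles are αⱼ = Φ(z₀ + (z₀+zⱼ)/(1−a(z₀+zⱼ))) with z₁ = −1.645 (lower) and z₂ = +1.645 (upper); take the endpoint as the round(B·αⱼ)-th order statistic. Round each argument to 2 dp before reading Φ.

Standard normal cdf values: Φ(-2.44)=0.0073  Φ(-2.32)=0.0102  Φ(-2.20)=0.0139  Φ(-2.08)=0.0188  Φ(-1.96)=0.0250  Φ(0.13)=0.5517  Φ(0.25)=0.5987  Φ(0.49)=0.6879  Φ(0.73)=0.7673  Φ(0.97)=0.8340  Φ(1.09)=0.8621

(1.3494, 3.1354)

Lower: z₀ + z₁ = -0.489 + (-1.645) = -2.134; 1 − a(z₀+z₁) = 1 − (0.043)(-2.134) = 1.0918; argument = -0.489 + (-2.134)/1.0918 = -2.4436 → -2.44.
α₁ = Φ(-2.44) = 0.0073; rank = round(400 × 0.0073) = 3; θ*₍3₎ = 1.3494.
Upper: z₀ + z₂ = 1.156; 1 − a(z₀+z₂) = 0.9503; argument = 0.7275 → 0.73; α₂ = 0.7673; rank = 307; θ*₍307₎ = 3.1354.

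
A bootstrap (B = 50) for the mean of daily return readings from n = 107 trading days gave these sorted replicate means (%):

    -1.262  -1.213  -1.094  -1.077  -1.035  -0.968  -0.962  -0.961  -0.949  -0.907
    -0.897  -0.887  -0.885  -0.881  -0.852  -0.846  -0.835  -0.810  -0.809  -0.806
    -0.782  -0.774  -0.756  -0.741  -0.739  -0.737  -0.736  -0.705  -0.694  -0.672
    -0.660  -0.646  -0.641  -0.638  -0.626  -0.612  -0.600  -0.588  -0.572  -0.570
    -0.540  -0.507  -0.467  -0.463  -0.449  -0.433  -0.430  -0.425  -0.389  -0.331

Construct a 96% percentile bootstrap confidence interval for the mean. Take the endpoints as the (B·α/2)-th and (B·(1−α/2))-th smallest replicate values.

α = 0.04; lower rank = 50 × 0.020 = 1; upper rank = 50 × 0.980 = 49.
The 1st smallest replicate is -1.262; the 49th is -0.389.

(-1.262, -0.389)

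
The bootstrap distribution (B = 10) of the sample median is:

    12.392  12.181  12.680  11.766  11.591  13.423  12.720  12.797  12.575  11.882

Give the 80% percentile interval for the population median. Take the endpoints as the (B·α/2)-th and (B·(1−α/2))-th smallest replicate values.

(11.591, 12.797)

Sorted replicates: 11.591, 11.766, 11.882, 12.181, 12.392, 12.575, 12.680, 12.720, 12.797, 13.423
α = 0.20; lower rank = 10 × 0.100 = 1; upper rank = 10 × 0.900 = 9.
The 1st smallest replicate is 11.591; the 9th is 12.797.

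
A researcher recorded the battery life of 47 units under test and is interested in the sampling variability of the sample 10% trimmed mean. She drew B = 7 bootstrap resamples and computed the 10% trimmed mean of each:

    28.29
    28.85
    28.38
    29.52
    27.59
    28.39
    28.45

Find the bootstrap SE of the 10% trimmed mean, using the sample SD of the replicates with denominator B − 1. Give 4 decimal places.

Bootstrap SE is the standard deviation of the 7 replicate 10% trimmed means.
Mean of replicates: (28.29 + 28.85 + 28.38 + 29.52 + 27.59 + 28.39 + 28.45) / 7 = 199.47000 / 7 = 28.49571
Sum of squared deviations: (−0.20571)² + (+0.35429)² + (−0.11571)² + (+1.02429)² + (−0.90571)² + (−0.10571)² + (−0.04571)² = 2.06397
Variance = 2.06397 / 6 = 0.34400
SE* = √0.34400

SE* = 0.5865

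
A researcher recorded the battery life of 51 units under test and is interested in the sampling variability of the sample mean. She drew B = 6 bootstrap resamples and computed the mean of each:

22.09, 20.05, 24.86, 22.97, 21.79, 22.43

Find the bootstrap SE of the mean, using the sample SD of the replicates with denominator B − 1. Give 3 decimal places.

Bootstrap SE is the standard deviation of the 6 replicate means.
Mean of replicates: (22.09 + 20.05 + 24.86 + 22.97 + 21.79 + 22.43) / 6 = 134.1900 / 6 = 22.3650
Sum of squared deviations: (−0.2750)² + (−2.3150)² + (+2.4950)² + (+0.6050)² + (−0.5750)² + (+0.0650)² = 12.3607
Variance = 12.3607 / 5 = 2.4721
SE* = √2.4721

SE* = 1.572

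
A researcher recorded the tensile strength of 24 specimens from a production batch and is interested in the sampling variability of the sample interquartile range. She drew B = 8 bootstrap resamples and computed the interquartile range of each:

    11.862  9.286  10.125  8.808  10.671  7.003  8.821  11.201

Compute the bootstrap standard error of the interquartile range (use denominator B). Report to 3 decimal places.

SE* = 1.460

Bootstrap SE is the standard deviation of the 8 replicate interquartile ranges.
Mean of replicates: (11.862 + 9.286 + 10.125 + 8.808 + 10.671 + 7.003 + 8.821 + 11.201) / 8 = 77.7770 / 8 = 9.7221
Sum of squared deviations: (+2.1399)² + (−0.4361)² + (+0.4029)² + (−0.9141)² + (+0.9489)² + (−2.7191)² + (−0.9011)² + (+1.4789)² = 17.0603
Variance = 17.0603 / 8 = 2.1325
SE* = √2.1325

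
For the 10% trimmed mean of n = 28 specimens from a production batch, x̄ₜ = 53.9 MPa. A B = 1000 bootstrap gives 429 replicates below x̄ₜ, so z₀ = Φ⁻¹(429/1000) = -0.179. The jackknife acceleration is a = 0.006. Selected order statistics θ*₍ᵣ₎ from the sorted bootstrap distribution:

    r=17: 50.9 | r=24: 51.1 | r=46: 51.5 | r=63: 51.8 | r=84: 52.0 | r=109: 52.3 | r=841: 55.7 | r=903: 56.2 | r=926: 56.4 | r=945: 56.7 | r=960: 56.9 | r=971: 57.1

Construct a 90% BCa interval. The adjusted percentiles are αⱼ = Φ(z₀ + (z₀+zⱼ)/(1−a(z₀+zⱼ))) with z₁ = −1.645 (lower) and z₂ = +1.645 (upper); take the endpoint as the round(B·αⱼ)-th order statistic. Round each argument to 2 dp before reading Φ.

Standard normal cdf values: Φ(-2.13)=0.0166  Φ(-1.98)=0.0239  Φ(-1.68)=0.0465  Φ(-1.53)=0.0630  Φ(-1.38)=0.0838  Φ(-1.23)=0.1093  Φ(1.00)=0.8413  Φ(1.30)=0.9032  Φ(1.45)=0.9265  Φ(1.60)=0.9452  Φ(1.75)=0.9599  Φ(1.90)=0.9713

Lower: z₀ + z₁ = -0.179 + (-1.645) = -1.824; 1 − a(z₀+z₁) = 1 − (0.006)(-1.824) = 1.0109; argument = -0.179 + (-1.824)/1.0109 = -1.9833 → -1.98.
α₁ = Φ(-1.98) = 0.0239; rank = round(1000 × 0.0239) = 24; θ*₍24₎ = 51.1.
Upper: z₀ + z₂ = 1.466; 1 − a(z₀+z₂) = 0.9912; argument = 1.3000 → 1.30; α₂ = 0.9032; rank = 903; θ*₍903₎ = 56.2.

(51.1, 56.2)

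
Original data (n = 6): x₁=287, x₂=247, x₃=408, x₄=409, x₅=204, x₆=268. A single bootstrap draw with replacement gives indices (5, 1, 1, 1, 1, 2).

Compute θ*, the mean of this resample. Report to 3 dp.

θ* = 266.500

Resample values: 204, 287, 287, 287, 287, 247.
Mean = (204 + 287 + 287 + 287 + 287 + 247) / 6 = 1599.0 / 6 = 266.500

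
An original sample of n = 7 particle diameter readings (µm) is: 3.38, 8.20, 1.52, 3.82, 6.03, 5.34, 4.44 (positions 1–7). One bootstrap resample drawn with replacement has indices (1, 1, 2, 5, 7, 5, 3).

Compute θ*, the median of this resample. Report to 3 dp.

θ* = 4.440

Resample values: 3.38, 3.38, 8.20, 6.03, 4.44, 6.03, 1.52.
Sorted: 1.52, 3.38, 3.38, 4.44, 6.03, 6.03, 8.20
Median = middle value = 4.440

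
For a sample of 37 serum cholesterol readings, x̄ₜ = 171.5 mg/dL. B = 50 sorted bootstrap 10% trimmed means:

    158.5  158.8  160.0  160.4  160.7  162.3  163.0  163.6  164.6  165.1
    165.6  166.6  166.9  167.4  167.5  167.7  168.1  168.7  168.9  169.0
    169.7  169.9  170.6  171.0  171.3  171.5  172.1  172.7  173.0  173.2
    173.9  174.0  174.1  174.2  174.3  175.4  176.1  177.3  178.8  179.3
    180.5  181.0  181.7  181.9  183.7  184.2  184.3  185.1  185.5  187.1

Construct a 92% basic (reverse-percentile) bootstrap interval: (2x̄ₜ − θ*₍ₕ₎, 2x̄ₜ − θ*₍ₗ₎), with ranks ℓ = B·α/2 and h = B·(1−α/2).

(157.9, 184.2)

Percentile endpoints at ranks 2 and 48: θ*₍2₎ = 158.8, θ*₍48₎ = 185.1.
Basic interval reflects these around x̄ₜ:
  lower = 2 × 171.5 − 185.1 = 157.9
  upper = 2 × 171.5 − 158.8 = 184.2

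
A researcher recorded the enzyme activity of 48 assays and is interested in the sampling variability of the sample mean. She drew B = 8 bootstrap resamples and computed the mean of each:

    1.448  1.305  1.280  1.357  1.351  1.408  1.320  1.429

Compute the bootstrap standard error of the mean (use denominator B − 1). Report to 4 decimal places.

Bootstrap SE is the standard deviation of the 8 replicate means.
Mean of replicates: (1.448 + 1.305 + 1.280 + 1.357 + 1.351 + 1.408 + 1.320 + 1.429) / 8 = 10.89800 / 8 = 1.36225
Sum of squared deviations: (+0.08575)² + (−0.05725)² + (−0.08225)² + (−0.00525)² + (−0.01125)² + (+0.04575)² + (−0.04225)² + (+0.06675)² = 0.02588
Variance = 0.02588 / 7 = 0.00370
SE* = √0.00370

SE* = 0.0608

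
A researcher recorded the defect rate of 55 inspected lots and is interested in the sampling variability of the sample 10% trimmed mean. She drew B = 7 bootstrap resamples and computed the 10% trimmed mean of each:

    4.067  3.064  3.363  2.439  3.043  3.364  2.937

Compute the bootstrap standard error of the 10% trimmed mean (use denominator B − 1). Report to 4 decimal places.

SE* = 0.4991

Bootstrap SE is the standard deviation of the 7 replicate 10% trimmed means.
Mean of replicates: (4.067 + 3.064 + 3.363 + 2.439 + 3.043 + 3.364 + 2.937) / 7 = 22.27700 / 7 = 3.18243
Sum of squared deviations: (+0.88457)² + (−0.11843)² + (+0.18057)² + (−0.74343)² + (−0.13943)² + (+0.18157)² + (−0.24543)² = 1.49443
Variance = 1.49443 / 6 = 0.24907
SE* = √0.24907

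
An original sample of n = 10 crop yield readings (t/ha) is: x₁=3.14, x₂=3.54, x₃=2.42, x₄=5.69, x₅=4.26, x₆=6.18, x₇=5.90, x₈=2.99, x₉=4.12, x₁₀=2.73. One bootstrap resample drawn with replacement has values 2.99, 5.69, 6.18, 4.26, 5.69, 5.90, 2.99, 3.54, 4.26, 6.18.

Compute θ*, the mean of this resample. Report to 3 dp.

Mean = (2.99 + 5.69 + 6.18 + 4.26 + 5.69 + 5.90 + 2.99 + 3.54 + 4.26 + 6.18) / 10 = 47.680 / 10 = 4.768

θ* = 4.768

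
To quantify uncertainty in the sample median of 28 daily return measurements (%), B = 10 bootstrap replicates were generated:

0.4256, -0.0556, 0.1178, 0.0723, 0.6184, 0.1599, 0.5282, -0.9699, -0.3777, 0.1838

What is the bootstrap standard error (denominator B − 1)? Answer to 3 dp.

Bootstrap SE is the standard deviation of the 10 replicate medians.
Mean of replicates: (0.4256 + (-0.0556) + 0.1178 + 0.0723 + 0.6184 + 0.1599 + 0.5282 + (-0.9699) + (-0.3777) + 0.1838) / 10 = 0.70280 / 10 = 0.07028
Sum of squared deviations: (+0.35532)² + (−0.12588)² + (+0.04752)² + (+0.00202)² + (+0.54812)² + (+0.08962)² + (+0.45792)² + (−1.04018)² + (−0.44798)² + (+0.11352)² = 1.95807
Variance = 1.95807 / 9 = 0.21756
SE* = √0.21756

SE* = 0.466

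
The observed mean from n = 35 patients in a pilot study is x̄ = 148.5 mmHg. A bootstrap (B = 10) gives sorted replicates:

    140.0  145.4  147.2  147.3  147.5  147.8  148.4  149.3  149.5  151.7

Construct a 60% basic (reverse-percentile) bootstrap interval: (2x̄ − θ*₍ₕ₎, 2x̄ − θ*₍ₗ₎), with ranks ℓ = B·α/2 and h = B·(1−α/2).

Percentile endpoints at ranks 2 and 8: θ*₍2₎ = 145.4, θ*₍8₎ = 149.3.
Basic interval reflects these around x̄:
  lower = 2 × 148.5 − 149.3 = 147.7
  upper = 2 × 148.5 − 145.4 = 151.6

(147.7, 151.6)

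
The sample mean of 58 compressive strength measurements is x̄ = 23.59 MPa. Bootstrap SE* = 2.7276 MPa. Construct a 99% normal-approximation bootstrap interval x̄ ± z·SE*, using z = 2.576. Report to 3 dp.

Margin = 2.576 × 2.7276 = 7.0263
Interval: 23.59 ± 7.0263

(16.564, 30.616)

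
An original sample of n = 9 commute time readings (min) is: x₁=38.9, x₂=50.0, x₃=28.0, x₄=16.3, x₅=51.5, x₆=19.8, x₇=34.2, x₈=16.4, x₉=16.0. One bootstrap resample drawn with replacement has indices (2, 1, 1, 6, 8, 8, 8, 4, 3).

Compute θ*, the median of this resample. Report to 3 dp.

θ* = 19.800

Resample values: 50.0, 38.9, 38.9, 19.8, 16.4, 16.4, 16.4, 16.3, 28.0.
Sorted: 16.3, 16.4, 16.4, 16.4, 19.8, 28.0, 38.9, 38.9, 50.0
Median = middle value = 19.800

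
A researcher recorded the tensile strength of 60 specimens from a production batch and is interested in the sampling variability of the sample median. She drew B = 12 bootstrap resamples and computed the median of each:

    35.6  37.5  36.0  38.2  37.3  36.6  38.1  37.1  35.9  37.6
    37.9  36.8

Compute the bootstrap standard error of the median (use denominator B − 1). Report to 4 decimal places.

Bootstrap SE is the standard deviation of the 12 replicate medians.
Mean of replicates: (35.6 + 37.5 + 36.0 + 38.2 + 37.3 + 36.6 + 38.1 + 37.1 + 35.9 + 37.6 + 37.9 + 36.8) / 12 = 444.60000 / 12 = 37.05000
Sum of squared deviations: (−1.45000)² + (+0.45000)² + (−1.05000)² + (+1.15000)² + (+0.25000)² + (−0.45000)² + (+1.05000)² + (+0.05000)² + (−1.15000)² + (+0.55000)² + (+0.85000)² + (−0.25000)² = 8.51000
Variance = 8.51000 / 11 = 0.77364
SE* = √0.77364

SE* = 0.8796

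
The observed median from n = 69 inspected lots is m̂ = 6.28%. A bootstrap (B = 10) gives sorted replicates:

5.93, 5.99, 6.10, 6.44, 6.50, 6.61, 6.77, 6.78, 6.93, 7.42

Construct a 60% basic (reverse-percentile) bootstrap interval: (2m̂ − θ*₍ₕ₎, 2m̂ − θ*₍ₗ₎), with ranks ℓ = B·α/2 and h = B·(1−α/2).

Percentile endpoints at ranks 2 and 8: θ*₍2₎ = 5.99, θ*₍8₎ = 6.78.
Basic interval reflects these around m̂:
  lower = 2 × 6.28 − 6.78 = 5.78
  upper = 2 × 6.28 − 5.99 = 6.57

(5.78, 6.57)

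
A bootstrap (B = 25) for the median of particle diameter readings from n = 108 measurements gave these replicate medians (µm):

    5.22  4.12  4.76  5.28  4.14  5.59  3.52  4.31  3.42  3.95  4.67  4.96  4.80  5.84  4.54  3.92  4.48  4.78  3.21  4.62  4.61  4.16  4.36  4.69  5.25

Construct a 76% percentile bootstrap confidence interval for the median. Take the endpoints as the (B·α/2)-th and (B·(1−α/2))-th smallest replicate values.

(3.52, 5.25)

Sorted replicates: 3.21, 3.42, 3.52, 3.92, 3.95, 4.12, 4.14, 4.16, 4.31, 4.36, 4.48, 4.54, 4.61, 4.62, 4.67, 4.69, 4.76, 4.78, 4.80, 4.96, 5.22, 5.25, 5.28, 5.59, 5.84
α = 0.24; lower rank = 25 × 0.120 = 3; upper rank = 25 × 0.880 = 22.
The 3rd smallest replicate is 3.52; the 22nd is 5.25.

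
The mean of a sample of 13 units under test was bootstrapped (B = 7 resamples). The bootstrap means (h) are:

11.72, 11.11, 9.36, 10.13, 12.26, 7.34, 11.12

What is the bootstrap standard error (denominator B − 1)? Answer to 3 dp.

Bootstrap SE is the standard deviation of the 7 replicate means.
Mean of replicates: (11.72 + 11.11 + 9.36 + 10.13 + 12.26 + 7.34 + 11.12) / 7 = 73.0400 / 7 = 10.4343
Sum of squared deviations: (+1.2857)² + (+0.6757)² + (−1.0743)² + (−0.3043)² + (+1.8257)² + (−3.0943)² + (+0.6857)² = 16.7344
Variance = 16.7344 / 6 = 2.7891
SE* = √2.7891

SE* = 1.670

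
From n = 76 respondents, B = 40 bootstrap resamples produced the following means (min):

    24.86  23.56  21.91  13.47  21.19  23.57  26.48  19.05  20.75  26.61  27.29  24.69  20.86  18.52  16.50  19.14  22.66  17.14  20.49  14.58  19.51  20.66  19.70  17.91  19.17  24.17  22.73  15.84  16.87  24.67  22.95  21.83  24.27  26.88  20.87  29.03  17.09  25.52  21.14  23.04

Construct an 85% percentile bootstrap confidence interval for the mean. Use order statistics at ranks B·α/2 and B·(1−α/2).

(15.84, 26.61)

Sorted replicates: 13.47, 14.58, 15.84, 16.50, 16.87, 17.09, 17.14, 17.91, 18.52, 19.05, 19.14, 19.17, 19.51, 19.70, 20.49, 20.66, 20.75, 20.86, 20.87, 21.14, 21.19, 21.83, 21.91, 22.66, 22.73, 22.95, 23.04, 23.56, 23.57, 24.17, 24.27, 24.67, 24.69, 24.86, 25.52, 26.48, 26.61, 26.88, 27.29, 29.03
α = 0.15; lower rank = 40 × 0.075 = 3; upper rank = 40 × 0.925 = 37.
The 3rd smallest replicate is 15.84; the 37th is 26.61.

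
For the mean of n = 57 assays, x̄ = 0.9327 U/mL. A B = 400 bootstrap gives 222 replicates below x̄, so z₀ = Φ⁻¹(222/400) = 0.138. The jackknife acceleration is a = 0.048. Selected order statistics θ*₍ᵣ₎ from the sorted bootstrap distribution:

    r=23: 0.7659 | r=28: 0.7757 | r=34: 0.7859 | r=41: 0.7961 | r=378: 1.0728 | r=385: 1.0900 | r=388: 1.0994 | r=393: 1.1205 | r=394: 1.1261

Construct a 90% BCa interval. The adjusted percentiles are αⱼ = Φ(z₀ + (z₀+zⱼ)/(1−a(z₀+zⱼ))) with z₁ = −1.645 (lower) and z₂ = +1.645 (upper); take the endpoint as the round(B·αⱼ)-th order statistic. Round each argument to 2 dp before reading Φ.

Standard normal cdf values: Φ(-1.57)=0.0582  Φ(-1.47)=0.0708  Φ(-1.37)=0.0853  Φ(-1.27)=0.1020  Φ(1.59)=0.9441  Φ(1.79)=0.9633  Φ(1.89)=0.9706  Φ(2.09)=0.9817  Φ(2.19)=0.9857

(0.7961, 1.1205)

Lower: z₀ + z₁ = 0.138 + (-1.645) = -1.507; 1 − a(z₀+z₁) = 1 − (0.048)(-1.507) = 1.0723; argument = 0.138 + (-1.507)/1.0723 = -1.2673 → -1.27.
α₁ = Φ(-1.27) = 0.1020; rank = round(400 × 0.1020) = 41; θ*₍41₎ = 0.7961.
Upper: z₀ + z₂ = 1.783; 1 − a(z₀+z₂) = 0.9144; argument = 2.0879 → 2.09; α₂ = 0.9817; rank = 393; θ*₍393₎ = 1.1205.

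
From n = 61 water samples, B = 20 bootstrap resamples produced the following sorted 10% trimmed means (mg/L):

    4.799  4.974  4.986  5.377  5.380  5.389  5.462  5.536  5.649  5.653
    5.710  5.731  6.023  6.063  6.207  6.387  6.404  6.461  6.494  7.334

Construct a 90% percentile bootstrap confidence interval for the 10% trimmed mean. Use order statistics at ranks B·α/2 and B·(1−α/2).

α = 0.10; lower rank = 20 × 0.050 = 1; upper rank = 20 × 0.950 = 19.
The 1st smallest replicate is 4.799; the 19th is 6.494.

(4.799, 6.494)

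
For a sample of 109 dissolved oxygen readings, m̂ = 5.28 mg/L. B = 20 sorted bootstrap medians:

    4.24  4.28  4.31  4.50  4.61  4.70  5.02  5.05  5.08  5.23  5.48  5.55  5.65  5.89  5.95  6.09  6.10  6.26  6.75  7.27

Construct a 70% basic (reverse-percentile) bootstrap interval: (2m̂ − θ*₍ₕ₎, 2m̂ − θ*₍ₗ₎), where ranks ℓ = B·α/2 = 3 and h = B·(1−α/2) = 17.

Percentile endpoints at ranks 3 and 17: θ*₍3₎ = 4.31, θ*₍17₎ = 6.10.
Basic interval reflects these around m̂:
  lower = 2 × 5.28 − 6.10 = 4.46
  upper = 2 × 5.28 − 4.31 = 6.25

(4.46, 6.25)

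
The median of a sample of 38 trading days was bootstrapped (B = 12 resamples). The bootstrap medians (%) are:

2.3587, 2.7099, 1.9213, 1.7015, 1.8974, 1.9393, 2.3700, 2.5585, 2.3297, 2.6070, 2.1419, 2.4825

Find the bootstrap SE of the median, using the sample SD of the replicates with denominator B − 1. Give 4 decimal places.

SE* = 0.3250

Bootstrap SE is the standard deviation of the 12 replicate medians.
Mean of replicates: (2.3587 + 2.7099 + 1.9213 + 1.7015 + 1.8974 + 1.9393 + 2.3700 + 2.5585 + 2.3297 + 2.6070 + 2.1419 + 2.4825) / 12 = 27.01770 / 12 = 2.25148
Sum of squared deviations: (+0.10722)² + (+0.45843)² + (−0.33018)² + (−0.54998)² + (−0.35408)² + (−0.31218)² + (+0.11852)² + (+0.30702)² + (+0.07822)² + (+0.35553)² + (−0.10957)² + (+0.23102)² = 1.16217
Variance = 1.16217 / 11 = 0.10565
SE* = √0.10565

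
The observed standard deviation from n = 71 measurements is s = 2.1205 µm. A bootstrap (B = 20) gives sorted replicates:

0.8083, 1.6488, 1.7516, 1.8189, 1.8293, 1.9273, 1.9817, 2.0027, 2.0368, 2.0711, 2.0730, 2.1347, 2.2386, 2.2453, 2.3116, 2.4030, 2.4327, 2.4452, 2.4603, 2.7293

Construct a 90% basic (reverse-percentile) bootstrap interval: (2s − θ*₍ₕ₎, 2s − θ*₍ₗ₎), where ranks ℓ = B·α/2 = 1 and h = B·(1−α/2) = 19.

(1.7807, 3.4327)

Percentile endpoints at ranks 1 and 19: θ*₍1₎ = 0.8083, θ*₍19₎ = 2.4603.
Basic interval reflects these around s:
  lower = 2 × 2.1205 − 2.4603 = 1.7807
  upper = 2 × 2.1205 − 0.8083 = 3.4327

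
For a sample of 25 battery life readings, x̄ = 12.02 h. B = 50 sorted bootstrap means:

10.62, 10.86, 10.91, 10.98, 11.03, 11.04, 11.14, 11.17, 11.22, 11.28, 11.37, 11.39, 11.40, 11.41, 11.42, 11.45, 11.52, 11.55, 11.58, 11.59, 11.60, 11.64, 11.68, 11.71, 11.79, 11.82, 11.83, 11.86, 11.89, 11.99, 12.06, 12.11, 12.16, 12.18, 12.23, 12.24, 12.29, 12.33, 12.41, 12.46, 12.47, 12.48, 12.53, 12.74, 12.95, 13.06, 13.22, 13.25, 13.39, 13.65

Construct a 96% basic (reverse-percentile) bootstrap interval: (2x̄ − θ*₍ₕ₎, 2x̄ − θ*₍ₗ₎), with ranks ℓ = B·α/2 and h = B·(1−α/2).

Percentile endpoints at ranks 1 and 49: θ*₍1₎ = 10.62, θ*₍49₎ = 13.39.
Basic interval reflects these around x̄:
  lower = 2 × 12.02 − 13.39 = 10.65
  upper = 2 × 12.02 − 10.62 = 13.42

(10.65, 13.42)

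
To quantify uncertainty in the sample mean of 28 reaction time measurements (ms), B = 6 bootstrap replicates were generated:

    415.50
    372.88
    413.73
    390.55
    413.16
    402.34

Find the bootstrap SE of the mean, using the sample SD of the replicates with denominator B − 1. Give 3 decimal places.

SE* = 16.859

Bootstrap SE is the standard deviation of the 6 replicate means.
Mean of replicates: (415.50 + 372.88 + 413.73 + 390.55 + 413.16 + 402.34) / 6 = 2408.1600 / 6 = 401.3600
Sum of squared deviations: (+14.1400)² + (−28.4800)² + (+12.3700)² + (−10.8100)² + (+11.8000)² + (+0.9800)² = 1421.1234
Variance = 1421.1234 / 5 = 284.2247
SE* = √284.2247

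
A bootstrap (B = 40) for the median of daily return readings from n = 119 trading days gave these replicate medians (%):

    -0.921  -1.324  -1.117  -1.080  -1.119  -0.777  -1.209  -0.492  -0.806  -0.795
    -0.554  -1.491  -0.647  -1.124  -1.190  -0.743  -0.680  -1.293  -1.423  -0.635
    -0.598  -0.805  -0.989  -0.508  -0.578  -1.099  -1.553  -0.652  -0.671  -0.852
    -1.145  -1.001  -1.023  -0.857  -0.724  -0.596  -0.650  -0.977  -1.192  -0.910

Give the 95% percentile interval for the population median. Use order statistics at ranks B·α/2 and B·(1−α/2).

Sorted replicates: -1.553, -1.491, -1.423, -1.324, -1.293, -1.209, -1.192, -1.190, -1.145, -1.124, -1.119, -1.117, -1.099, -1.080, -1.023, -1.001, -0.989, -0.977, -0.921, -0.910, -0.857, -0.852, -0.806, -0.805, -0.795, -0.777, -0.743, -0.724, -0.680, -0.671, -0.652, -0.650, -0.647, -0.635, -0.598, -0.596, -0.578, -0.554, -0.508, -0.492
α = 0.05; lower rank = 40 × 0.025 = 1; upper rank = 40 × 0.975 = 39.
The 1st smallest replicate is -1.553; the 39th is -0.508.

(-1.553, -0.508)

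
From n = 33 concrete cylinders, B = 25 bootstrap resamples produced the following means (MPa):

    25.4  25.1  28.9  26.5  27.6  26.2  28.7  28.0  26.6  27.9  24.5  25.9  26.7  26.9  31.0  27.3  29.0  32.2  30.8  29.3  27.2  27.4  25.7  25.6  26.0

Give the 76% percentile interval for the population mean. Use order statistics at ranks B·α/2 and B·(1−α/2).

(25.4, 29.3)

Sorted replicates: 24.5, 25.1, 25.4, 25.6, 25.7, 25.9, 26.0, 26.2, 26.5, 26.6, 26.7, 26.9, 27.2, 27.3, 27.4, 27.6, 27.9, 28.0, 28.7, 28.9, 29.0, 29.3, 30.8, 31.0, 32.2
α = 0.24; lower rank = 25 × 0.120 = 3; upper rank = 25 × 0.880 = 22.
The 3rd smallest replicate is 25.4; the 22nd is 29.3.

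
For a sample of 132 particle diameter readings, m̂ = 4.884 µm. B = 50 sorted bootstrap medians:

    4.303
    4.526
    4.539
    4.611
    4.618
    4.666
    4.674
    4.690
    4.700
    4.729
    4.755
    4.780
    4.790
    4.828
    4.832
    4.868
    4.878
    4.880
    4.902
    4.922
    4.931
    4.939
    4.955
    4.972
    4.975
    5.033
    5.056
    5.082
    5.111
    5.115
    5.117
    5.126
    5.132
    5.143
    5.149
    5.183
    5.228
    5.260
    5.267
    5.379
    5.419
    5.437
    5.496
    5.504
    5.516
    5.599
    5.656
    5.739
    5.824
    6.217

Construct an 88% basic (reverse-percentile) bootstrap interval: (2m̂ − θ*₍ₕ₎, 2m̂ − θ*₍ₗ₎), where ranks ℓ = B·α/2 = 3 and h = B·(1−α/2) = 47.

(4.112, 5.229)

Percentile endpoints at ranks 3 and 47: θ*₍3₎ = 4.539, θ*₍47₎ = 5.656.
Basic interval reflects these around m̂:
  lower = 2 × 4.884 − 5.656 = 4.112
  upper = 2 × 4.884 − 4.539 = 5.229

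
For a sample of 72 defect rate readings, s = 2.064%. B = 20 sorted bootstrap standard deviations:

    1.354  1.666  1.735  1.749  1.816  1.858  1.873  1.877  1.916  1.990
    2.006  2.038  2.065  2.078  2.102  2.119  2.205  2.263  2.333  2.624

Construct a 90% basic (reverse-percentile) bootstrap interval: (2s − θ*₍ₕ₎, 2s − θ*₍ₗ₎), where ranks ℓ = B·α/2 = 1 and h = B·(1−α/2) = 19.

Percentile endpoints at ranks 1 and 19: θ*₍1₎ = 1.354, θ*₍19₎ = 2.333.
Basic interval reflects these around s:
  lower = 2 × 2.064 − 2.333 = 1.795
  upper = 2 × 2.064 − 1.354 = 2.774

(1.795, 2.774)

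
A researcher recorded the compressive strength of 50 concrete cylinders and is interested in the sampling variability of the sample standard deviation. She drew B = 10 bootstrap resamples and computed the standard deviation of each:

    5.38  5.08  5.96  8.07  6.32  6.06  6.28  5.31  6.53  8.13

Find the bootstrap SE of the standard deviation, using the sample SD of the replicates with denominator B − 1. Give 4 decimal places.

Bootstrap SE is the standard deviation of the 10 replicate standard deviations.
Mean of replicates: (5.38 + 5.08 + 5.96 + 8.07 + 6.32 + 6.06 + 6.28 + 5.31 + 6.53 + 8.13) / 10 = 63.12000 / 10 = 6.31200
Sum of squared deviations: (−0.93200)² + (−1.23200)² + (−0.35200)² + (+1.75800)² + (+0.00800)² + (−0.25200)² + (−0.03200)² + (−1.00200)² + (+0.21800)² + (+1.81800)² = 10.02216
Variance = 10.02216 / 9 = 1.11357
SE* = √1.11357

SE* = 1.0553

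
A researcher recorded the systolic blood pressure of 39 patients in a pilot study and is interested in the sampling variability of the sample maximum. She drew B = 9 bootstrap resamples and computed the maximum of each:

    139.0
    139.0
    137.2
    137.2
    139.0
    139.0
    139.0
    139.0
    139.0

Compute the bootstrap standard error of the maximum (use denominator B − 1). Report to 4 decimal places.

SE* = 0.7937

Bootstrap SE is the standard deviation of the 9 replicate maximums.
Mean of replicates: (139.0 + 139.0 + 137.2 + 137.2 + 139.0 + 139.0 + 139.0 + 139.0 + 139.0) / 9 = 1247.40000 / 9 = 138.60000
Sum of squared deviations: (+0.40000)² + (+0.40000)² + (−1.40000)² + (−1.40000)² + (+0.40000)² + (+0.40000)² + (+0.40000)² + (+0.40000)² + (+0.40000)² = 5.04000
Variance = 5.04000 / 8 = 0.63000
SE* = √0.63000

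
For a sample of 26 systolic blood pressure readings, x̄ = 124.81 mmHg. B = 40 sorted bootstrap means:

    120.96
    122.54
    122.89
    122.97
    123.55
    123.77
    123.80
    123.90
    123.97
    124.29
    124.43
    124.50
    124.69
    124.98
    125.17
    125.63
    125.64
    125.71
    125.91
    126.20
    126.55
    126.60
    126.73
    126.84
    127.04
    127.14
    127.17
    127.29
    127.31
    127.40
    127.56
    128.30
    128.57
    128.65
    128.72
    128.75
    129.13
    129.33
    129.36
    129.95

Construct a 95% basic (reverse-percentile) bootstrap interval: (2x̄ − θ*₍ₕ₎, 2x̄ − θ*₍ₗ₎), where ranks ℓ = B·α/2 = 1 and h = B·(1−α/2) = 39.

(120.26, 128.66)

Percentile endpoints at ranks 1 and 39: θ*₍1₎ = 120.96, θ*₍39₎ = 129.36.
Basic interval reflects these around x̄:
  lower = 2 × 124.81 − 129.36 = 120.26
  upper = 2 × 124.81 − 120.96 = 128.66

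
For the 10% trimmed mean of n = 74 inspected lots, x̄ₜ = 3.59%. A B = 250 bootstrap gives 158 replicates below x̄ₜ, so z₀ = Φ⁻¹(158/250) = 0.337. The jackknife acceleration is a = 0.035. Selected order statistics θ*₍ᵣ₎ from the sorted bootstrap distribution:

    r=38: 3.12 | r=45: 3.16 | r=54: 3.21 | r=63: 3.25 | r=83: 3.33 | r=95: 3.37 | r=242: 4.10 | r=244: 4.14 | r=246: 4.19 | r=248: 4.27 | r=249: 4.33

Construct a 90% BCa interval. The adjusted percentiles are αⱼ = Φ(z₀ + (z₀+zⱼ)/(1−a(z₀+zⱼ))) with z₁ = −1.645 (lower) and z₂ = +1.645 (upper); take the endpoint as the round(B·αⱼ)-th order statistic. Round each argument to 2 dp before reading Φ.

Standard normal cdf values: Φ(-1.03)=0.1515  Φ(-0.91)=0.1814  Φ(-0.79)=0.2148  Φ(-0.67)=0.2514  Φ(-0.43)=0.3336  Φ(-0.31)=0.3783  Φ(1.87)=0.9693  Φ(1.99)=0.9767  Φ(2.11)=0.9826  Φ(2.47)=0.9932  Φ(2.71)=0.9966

(3.16, 4.27)

Lower: z₀ + z₁ = 0.337 + (-1.645) = -1.308; 1 − a(z₀+z₁) = 1 − (0.035)(-1.308) = 1.0458; argument = 0.337 + (-1.308)/1.0458 = -0.9137 → -0.91.
α₁ = Φ(-0.91) = 0.1814; rank = round(250 × 0.1814) = 45; θ*₍45₎ = 3.16.
Upper: z₀ + z₂ = 1.982; 1 − a(z₀+z₂) = 0.9306; argument = 2.4667 → 2.47; α₂ = 0.9932; rank = 248; θ*₍248₎ = 4.27.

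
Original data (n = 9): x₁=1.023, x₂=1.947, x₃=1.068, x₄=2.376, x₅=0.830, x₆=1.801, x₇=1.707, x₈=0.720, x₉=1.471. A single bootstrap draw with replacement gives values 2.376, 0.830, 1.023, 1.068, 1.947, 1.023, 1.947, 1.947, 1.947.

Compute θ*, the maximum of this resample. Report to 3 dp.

Maximum = 2.376

θ* = 2.376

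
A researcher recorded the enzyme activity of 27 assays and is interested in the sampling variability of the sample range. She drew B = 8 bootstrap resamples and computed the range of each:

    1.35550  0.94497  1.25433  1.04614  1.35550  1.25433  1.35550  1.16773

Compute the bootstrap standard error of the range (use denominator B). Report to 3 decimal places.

SE* = 0.144

Bootstrap SE is the standard deviation of the 8 replicate ranges.
Mean of replicates: (1.35550 + 0.94497 + 1.25433 + 1.04614 + 1.35550 + 1.25433 + 1.35550 + 1.16773) / 8 = 9.734000 / 8 = 1.216750
Sum of squared deviations: (+0.138750)² + (−0.271780)² + (+0.037580)² + (−0.170610)² + (+0.138750)² + (+0.037580)² + (+0.138750)² + (−0.049020)² = 0.165954
Variance = 0.165954 / 8 = 0.020744
SE* = √0.020744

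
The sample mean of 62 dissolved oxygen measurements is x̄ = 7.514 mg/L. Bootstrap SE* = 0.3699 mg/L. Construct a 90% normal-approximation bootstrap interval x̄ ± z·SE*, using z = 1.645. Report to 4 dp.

(6.9055, 8.1225)

Margin = 1.645 × 0.3699 = 0.60849
Interval: 7.514 ± 0.60849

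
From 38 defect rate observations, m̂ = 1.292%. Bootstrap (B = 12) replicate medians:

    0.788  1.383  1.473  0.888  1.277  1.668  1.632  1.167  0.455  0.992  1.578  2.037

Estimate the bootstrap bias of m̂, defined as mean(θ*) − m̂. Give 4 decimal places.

mean(θ*) = (0.788 + 1.383 + 1.473 + 0.888 + 1.277 + 1.668 + 1.632 + 1.167 + 0.455 + 0.992 + 1.578 + 2.037) / 12 = 1.27817
bias = 1.27817 − 1.292

bias = −0.0138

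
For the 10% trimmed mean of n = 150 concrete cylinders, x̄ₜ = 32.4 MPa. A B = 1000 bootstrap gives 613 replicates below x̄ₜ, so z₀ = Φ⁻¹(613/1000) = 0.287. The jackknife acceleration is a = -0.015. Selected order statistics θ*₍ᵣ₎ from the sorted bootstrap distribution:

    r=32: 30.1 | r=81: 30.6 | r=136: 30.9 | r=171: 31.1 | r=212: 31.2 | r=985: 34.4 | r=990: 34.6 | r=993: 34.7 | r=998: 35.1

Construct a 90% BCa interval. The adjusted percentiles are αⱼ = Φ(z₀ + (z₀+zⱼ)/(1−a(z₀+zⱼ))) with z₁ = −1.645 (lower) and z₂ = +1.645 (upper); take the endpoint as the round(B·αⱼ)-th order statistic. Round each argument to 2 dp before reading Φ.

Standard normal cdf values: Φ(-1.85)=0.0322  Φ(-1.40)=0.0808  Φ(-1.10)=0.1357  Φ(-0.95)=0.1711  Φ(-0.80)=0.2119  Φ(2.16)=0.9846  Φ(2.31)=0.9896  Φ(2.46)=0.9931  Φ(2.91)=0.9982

(30.9, 34.4)

Lower: z₀ + z₁ = 0.287 + (-1.645) = -1.358; 1 − a(z₀+z₁) = 1 − (-0.015)(-1.358) = 0.9796; argument = 0.287 + (-1.358)/0.9796 = -1.0992 → -1.10.
α₁ = Φ(-1.10) = 0.1357; rank = round(1000 × 0.1357) = 136; θ*₍136₎ = 30.9.
Upper: z₀ + z₂ = 1.932; 1 − a(z₀+z₂) = 1.0290; argument = 2.1646 → 2.16; α₂ = 0.9846; rank = 985; θ*₍985₎ = 34.4.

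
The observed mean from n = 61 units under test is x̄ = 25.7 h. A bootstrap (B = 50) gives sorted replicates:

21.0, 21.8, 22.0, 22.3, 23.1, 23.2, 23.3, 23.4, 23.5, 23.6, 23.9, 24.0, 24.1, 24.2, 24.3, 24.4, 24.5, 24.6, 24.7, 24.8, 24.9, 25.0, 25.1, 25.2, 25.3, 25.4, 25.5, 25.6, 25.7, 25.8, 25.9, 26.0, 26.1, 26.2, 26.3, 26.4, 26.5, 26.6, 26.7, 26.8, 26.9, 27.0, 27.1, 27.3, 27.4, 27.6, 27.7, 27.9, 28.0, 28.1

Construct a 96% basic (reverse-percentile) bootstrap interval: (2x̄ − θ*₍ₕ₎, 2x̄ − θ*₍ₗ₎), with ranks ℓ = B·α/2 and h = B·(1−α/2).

Percentile endpoints at ranks 1 and 49: θ*₍1₎ = 21.0, θ*₍49₎ = 28.0.
Basic interval reflects these around x̄:
  lower = 2 × 25.7 − 28.0 = 23.4
  upper = 2 × 25.7 − 21.0 = 30.4

(23.4, 30.4)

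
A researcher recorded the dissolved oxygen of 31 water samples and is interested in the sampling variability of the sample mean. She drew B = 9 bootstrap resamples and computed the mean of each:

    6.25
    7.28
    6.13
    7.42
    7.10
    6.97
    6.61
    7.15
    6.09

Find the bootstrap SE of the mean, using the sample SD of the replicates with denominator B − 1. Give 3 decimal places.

SE* = 0.518

Bootstrap SE is the standard deviation of the 9 replicate means.
Mean of replicates: (6.25 + 7.28 + 6.13 + 7.42 + 7.10 + 6.97 + 6.61 + 7.15 + 6.09) / 9 = 61.0000 / 9 = 6.7778
Sum of squared deviations: (−0.5278)² + (+0.5022)² + (−0.6478)² + (+0.6422)² + (+0.3222)² + (+0.1922)² + (−0.1678)² + (+0.3722)² + (−0.6878)² = 2.1434
Variance = 2.1434 / 8 = 0.2679
SE* = √0.2679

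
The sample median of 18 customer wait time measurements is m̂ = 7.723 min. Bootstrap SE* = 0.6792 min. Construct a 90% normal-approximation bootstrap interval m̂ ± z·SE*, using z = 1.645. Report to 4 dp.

(6.6057, 8.8403)

Margin = 1.645 × 0.6792 = 1.11728
Interval: 7.723 ± 1.11728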